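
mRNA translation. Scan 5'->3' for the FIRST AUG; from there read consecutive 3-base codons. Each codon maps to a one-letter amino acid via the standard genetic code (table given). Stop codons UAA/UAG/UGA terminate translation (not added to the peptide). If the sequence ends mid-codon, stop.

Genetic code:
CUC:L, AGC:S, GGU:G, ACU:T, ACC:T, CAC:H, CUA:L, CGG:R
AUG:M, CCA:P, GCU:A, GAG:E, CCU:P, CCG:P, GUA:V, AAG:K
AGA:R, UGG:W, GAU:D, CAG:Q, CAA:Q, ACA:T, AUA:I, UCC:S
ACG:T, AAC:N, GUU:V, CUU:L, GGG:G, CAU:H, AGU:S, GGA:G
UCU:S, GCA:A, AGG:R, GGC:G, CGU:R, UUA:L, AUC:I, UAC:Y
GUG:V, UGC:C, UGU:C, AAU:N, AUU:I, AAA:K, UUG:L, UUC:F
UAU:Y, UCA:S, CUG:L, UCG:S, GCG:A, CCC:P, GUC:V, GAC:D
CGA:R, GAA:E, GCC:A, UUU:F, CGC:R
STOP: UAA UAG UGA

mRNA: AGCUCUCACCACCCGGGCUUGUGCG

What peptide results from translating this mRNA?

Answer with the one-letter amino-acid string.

no AUG start codon found

Answer: (empty: no AUG start codon)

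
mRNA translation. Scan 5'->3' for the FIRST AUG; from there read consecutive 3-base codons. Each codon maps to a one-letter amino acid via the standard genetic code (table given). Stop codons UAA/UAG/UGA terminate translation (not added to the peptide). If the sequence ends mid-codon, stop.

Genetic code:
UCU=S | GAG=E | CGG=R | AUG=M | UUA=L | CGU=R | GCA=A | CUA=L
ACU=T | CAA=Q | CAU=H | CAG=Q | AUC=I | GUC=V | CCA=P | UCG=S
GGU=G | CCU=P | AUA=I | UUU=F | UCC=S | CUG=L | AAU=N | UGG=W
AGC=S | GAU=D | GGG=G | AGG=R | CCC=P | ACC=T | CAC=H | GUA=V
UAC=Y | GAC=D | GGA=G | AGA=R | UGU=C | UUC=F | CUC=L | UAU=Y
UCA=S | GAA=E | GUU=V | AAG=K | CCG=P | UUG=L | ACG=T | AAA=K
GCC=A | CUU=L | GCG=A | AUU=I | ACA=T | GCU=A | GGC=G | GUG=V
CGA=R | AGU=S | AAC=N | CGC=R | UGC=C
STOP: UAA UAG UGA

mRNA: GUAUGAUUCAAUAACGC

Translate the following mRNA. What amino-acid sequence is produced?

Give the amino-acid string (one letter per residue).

Answer: MIQ

Derivation:
start AUG at pos 2
pos 2: AUG -> M; peptide=M
pos 5: AUU -> I; peptide=MI
pos 8: CAA -> Q; peptide=MIQ
pos 11: UAA -> STOP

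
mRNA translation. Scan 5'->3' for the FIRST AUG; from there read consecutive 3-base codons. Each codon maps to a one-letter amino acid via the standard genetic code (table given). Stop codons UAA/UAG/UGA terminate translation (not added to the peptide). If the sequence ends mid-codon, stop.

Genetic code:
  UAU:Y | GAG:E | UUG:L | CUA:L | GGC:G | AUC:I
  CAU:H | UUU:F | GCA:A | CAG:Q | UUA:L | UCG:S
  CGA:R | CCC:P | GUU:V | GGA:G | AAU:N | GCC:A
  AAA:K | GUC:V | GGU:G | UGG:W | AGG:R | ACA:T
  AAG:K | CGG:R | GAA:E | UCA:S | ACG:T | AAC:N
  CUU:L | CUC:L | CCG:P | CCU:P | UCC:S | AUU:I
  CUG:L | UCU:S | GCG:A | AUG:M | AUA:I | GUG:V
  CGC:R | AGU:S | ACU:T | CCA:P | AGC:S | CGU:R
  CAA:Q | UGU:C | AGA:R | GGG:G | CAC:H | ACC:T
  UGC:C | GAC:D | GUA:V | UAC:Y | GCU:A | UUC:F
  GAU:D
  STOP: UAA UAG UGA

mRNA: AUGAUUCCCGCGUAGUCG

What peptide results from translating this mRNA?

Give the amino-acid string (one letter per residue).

start AUG at pos 0
pos 0: AUG -> M; peptide=M
pos 3: AUU -> I; peptide=MI
pos 6: CCC -> P; peptide=MIP
pos 9: GCG -> A; peptide=MIPA
pos 12: UAG -> STOP

Answer: MIPA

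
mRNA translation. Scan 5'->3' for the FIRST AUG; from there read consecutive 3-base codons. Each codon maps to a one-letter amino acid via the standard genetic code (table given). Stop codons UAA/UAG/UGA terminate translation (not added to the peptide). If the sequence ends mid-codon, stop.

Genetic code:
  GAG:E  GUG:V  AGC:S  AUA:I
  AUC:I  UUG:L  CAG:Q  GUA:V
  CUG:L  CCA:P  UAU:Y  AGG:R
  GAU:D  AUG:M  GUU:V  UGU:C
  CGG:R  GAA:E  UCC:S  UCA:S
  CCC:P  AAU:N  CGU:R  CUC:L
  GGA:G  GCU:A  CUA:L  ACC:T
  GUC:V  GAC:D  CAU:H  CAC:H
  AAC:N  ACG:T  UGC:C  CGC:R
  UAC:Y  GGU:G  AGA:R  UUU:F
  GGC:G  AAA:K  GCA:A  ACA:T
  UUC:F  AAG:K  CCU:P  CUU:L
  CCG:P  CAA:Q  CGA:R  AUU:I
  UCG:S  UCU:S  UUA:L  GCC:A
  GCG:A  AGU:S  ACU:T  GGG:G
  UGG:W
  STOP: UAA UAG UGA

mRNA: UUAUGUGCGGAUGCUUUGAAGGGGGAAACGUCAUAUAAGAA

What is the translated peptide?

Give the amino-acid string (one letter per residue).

Answer: MCGCFEGGNVI

Derivation:
start AUG at pos 2
pos 2: AUG -> M; peptide=M
pos 5: UGC -> C; peptide=MC
pos 8: GGA -> G; peptide=MCG
pos 11: UGC -> C; peptide=MCGC
pos 14: UUU -> F; peptide=MCGCF
pos 17: GAA -> E; peptide=MCGCFE
pos 20: GGG -> G; peptide=MCGCFEG
pos 23: GGA -> G; peptide=MCGCFEGG
pos 26: AAC -> N; peptide=MCGCFEGGN
pos 29: GUC -> V; peptide=MCGCFEGGNV
pos 32: AUA -> I; peptide=MCGCFEGGNVI
pos 35: UAA -> STOP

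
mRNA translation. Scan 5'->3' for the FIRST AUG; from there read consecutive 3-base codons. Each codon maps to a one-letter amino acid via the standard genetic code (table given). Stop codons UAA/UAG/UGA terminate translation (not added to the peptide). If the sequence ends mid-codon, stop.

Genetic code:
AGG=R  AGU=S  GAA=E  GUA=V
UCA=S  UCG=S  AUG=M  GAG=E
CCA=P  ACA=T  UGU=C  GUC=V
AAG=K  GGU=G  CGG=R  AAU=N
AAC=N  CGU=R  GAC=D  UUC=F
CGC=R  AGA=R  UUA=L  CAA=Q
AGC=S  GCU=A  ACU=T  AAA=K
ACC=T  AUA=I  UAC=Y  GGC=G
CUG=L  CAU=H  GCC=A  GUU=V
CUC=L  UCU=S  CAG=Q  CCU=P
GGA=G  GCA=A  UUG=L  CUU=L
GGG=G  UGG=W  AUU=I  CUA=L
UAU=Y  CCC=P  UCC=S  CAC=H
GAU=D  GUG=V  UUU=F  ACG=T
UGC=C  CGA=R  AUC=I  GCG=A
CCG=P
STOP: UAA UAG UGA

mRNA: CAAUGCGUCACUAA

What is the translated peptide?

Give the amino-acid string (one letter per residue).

Answer: MRH

Derivation:
start AUG at pos 2
pos 2: AUG -> M; peptide=M
pos 5: CGU -> R; peptide=MR
pos 8: CAC -> H; peptide=MRH
pos 11: UAA -> STOP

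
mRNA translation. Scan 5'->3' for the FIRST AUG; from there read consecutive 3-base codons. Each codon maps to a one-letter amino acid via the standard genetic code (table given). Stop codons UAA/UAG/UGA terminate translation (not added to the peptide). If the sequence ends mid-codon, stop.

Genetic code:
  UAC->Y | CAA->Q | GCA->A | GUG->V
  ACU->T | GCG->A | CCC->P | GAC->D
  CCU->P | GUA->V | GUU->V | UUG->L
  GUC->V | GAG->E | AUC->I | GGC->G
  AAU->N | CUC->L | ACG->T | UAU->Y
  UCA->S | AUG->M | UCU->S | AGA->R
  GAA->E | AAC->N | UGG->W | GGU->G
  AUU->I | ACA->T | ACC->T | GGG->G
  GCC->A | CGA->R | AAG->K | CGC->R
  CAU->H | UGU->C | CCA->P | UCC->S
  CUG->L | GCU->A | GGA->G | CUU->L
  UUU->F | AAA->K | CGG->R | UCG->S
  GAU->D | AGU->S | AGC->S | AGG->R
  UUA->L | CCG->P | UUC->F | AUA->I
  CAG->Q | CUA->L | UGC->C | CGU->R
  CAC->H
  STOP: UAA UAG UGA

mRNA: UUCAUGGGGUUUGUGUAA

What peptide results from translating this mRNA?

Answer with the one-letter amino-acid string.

start AUG at pos 3
pos 3: AUG -> M; peptide=M
pos 6: GGG -> G; peptide=MG
pos 9: UUU -> F; peptide=MGF
pos 12: GUG -> V; peptide=MGFV
pos 15: UAA -> STOP

Answer: MGFV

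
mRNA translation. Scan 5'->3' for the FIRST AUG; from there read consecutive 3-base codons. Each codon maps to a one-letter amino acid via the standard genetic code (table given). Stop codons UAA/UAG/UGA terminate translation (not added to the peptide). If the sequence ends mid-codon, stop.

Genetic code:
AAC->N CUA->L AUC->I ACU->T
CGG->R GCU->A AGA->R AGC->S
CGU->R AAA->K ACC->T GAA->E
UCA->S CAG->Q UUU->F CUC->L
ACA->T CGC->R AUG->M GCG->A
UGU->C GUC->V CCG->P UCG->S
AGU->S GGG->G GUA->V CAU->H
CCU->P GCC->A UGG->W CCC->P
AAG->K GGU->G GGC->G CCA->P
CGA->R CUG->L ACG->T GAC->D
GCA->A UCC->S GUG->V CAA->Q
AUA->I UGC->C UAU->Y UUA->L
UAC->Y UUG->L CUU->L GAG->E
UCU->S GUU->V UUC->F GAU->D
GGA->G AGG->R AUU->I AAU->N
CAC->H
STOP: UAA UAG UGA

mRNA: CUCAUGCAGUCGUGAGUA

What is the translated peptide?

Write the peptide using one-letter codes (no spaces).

start AUG at pos 3
pos 3: AUG -> M; peptide=M
pos 6: CAG -> Q; peptide=MQ
pos 9: UCG -> S; peptide=MQS
pos 12: UGA -> STOP

Answer: MQS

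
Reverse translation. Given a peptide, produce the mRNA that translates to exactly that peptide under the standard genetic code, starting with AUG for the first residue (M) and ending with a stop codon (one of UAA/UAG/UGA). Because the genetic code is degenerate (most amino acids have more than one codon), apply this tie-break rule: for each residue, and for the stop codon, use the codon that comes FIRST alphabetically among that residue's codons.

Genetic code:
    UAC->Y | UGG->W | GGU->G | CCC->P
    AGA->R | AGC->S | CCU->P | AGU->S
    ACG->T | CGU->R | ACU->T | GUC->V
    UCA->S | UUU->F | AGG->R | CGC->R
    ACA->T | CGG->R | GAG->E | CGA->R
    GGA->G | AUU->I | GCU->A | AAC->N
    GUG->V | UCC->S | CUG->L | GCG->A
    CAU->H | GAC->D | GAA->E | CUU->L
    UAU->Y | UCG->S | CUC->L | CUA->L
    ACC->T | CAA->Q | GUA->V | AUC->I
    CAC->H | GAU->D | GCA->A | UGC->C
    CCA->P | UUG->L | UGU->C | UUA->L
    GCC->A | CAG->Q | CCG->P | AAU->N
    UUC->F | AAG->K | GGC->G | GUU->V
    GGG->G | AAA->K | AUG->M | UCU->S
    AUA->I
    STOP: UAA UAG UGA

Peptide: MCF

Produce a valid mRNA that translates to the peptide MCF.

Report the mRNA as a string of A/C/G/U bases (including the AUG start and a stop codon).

residue 1: M -> AUG (start codon)
residue 2: C codons sorted = UGC,UGU -> pick first = UGC
residue 3: F codons sorted = UUC,UUU -> pick first = UUC
terminator: stop codons sorted = UAA,UAG,UGA -> pick first = UAA

Answer: mRNA: AUGUGCUUCUAA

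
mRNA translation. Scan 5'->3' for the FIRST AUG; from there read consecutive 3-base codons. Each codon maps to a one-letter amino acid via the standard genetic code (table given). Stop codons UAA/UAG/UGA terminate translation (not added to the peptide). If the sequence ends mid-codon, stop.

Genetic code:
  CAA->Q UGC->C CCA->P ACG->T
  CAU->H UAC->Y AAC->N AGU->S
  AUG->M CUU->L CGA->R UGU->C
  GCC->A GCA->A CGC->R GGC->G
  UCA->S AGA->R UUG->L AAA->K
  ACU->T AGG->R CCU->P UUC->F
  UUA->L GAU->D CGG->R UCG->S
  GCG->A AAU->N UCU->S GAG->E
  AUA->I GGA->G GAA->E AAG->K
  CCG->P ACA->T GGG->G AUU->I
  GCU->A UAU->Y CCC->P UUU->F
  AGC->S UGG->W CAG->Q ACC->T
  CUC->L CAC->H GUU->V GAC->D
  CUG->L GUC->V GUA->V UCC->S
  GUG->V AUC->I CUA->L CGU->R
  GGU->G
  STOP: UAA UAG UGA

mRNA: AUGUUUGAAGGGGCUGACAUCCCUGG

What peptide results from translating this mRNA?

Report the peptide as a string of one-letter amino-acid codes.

Answer: MFEGADIP

Derivation:
start AUG at pos 0
pos 0: AUG -> M; peptide=M
pos 3: UUU -> F; peptide=MF
pos 6: GAA -> E; peptide=MFE
pos 9: GGG -> G; peptide=MFEG
pos 12: GCU -> A; peptide=MFEGA
pos 15: GAC -> D; peptide=MFEGAD
pos 18: AUC -> I; peptide=MFEGADI
pos 21: CCU -> P; peptide=MFEGADIP
pos 24: only 2 nt remain (<3), stop (end of mRNA)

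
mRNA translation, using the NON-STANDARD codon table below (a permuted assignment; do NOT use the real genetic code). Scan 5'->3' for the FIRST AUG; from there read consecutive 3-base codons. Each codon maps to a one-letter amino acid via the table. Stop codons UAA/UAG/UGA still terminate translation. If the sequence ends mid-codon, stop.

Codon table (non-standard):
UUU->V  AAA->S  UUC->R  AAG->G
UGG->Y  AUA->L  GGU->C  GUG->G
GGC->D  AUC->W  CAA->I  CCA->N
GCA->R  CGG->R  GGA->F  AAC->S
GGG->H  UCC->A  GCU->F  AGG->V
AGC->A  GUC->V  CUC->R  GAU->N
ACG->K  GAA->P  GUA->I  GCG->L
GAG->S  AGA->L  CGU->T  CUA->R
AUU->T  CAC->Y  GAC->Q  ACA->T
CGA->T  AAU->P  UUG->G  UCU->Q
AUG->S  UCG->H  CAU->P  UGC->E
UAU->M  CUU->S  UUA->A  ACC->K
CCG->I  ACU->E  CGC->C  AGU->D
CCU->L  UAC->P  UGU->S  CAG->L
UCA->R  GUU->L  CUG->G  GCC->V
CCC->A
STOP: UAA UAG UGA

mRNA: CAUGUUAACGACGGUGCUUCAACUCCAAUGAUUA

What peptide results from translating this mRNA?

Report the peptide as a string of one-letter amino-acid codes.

Answer: SAKKGSIRI

Derivation:
start AUG at pos 1
pos 1: AUG -> S; peptide=S
pos 4: UUA -> A; peptide=SA
pos 7: ACG -> K; peptide=SAK
pos 10: ACG -> K; peptide=SAKK
pos 13: GUG -> G; peptide=SAKKG
pos 16: CUU -> S; peptide=SAKKGS
pos 19: CAA -> I; peptide=SAKKGSI
pos 22: CUC -> R; peptide=SAKKGSIR
pos 25: CAA -> I; peptide=SAKKGSIRI
pos 28: UGA -> STOP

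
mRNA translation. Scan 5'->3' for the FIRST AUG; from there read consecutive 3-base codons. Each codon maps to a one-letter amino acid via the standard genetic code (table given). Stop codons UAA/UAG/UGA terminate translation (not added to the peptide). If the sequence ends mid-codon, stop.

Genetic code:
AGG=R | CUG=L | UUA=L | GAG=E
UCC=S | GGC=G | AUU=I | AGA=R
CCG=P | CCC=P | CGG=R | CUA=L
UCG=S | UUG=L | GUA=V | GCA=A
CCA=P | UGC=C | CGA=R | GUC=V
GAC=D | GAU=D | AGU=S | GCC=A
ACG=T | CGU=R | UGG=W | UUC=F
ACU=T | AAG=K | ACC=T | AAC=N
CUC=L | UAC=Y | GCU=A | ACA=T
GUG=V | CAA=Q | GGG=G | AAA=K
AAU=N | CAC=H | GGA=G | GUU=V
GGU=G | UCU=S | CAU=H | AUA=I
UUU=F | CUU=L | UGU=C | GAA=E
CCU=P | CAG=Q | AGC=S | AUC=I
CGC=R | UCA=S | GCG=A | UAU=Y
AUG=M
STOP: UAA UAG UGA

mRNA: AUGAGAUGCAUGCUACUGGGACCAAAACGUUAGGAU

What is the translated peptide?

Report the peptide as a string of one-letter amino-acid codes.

Answer: MRCMLLGPKR

Derivation:
start AUG at pos 0
pos 0: AUG -> M; peptide=M
pos 3: AGA -> R; peptide=MR
pos 6: UGC -> C; peptide=MRC
pos 9: AUG -> M; peptide=MRCM
pos 12: CUA -> L; peptide=MRCML
pos 15: CUG -> L; peptide=MRCMLL
pos 18: GGA -> G; peptide=MRCMLLG
pos 21: CCA -> P; peptide=MRCMLLGP
pos 24: AAA -> K; peptide=MRCMLLGPK
pos 27: CGU -> R; peptide=MRCMLLGPKR
pos 30: UAG -> STOP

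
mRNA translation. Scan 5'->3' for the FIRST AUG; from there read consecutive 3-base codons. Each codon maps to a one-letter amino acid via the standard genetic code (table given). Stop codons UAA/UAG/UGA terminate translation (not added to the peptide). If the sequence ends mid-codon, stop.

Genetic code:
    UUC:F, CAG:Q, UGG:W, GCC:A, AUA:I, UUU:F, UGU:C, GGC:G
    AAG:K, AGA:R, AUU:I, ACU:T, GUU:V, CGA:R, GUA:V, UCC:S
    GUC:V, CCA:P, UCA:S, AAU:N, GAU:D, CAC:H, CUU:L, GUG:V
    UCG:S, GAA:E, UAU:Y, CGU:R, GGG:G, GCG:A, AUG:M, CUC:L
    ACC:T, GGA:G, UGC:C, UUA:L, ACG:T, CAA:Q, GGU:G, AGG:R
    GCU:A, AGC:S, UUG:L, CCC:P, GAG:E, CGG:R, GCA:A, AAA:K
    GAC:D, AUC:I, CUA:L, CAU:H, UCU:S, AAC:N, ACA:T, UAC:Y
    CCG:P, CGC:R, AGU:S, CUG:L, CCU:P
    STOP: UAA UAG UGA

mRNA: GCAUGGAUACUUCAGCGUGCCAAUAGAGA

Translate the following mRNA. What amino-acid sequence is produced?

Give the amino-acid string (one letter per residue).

Answer: MDTSACQ

Derivation:
start AUG at pos 2
pos 2: AUG -> M; peptide=M
pos 5: GAU -> D; peptide=MD
pos 8: ACU -> T; peptide=MDT
pos 11: UCA -> S; peptide=MDTS
pos 14: GCG -> A; peptide=MDTSA
pos 17: UGC -> C; peptide=MDTSAC
pos 20: CAA -> Q; peptide=MDTSACQ
pos 23: UAG -> STOP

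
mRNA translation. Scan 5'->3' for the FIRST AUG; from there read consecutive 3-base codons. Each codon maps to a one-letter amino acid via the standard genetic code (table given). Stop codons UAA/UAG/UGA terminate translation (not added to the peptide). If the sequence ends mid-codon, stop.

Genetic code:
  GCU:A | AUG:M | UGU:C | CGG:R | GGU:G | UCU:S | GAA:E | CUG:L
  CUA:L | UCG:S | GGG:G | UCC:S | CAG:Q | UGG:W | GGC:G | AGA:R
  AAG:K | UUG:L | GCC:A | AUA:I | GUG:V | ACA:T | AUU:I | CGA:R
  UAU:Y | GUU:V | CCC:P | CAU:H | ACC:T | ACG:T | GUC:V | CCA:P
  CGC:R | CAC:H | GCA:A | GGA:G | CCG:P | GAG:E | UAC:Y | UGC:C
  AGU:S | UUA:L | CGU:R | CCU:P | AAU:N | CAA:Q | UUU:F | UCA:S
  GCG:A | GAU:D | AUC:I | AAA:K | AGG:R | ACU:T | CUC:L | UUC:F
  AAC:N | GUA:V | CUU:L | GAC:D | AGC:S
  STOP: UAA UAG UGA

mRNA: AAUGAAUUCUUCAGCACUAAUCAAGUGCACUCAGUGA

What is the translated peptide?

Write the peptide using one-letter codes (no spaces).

start AUG at pos 1
pos 1: AUG -> M; peptide=M
pos 4: AAU -> N; peptide=MN
pos 7: UCU -> S; peptide=MNS
pos 10: UCA -> S; peptide=MNSS
pos 13: GCA -> A; peptide=MNSSA
pos 16: CUA -> L; peptide=MNSSAL
pos 19: AUC -> I; peptide=MNSSALI
pos 22: AAG -> K; peptide=MNSSALIK
pos 25: UGC -> C; peptide=MNSSALIKC
pos 28: ACU -> T; peptide=MNSSALIKCT
pos 31: CAG -> Q; peptide=MNSSALIKCTQ
pos 34: UGA -> STOP

Answer: MNSSALIKCTQ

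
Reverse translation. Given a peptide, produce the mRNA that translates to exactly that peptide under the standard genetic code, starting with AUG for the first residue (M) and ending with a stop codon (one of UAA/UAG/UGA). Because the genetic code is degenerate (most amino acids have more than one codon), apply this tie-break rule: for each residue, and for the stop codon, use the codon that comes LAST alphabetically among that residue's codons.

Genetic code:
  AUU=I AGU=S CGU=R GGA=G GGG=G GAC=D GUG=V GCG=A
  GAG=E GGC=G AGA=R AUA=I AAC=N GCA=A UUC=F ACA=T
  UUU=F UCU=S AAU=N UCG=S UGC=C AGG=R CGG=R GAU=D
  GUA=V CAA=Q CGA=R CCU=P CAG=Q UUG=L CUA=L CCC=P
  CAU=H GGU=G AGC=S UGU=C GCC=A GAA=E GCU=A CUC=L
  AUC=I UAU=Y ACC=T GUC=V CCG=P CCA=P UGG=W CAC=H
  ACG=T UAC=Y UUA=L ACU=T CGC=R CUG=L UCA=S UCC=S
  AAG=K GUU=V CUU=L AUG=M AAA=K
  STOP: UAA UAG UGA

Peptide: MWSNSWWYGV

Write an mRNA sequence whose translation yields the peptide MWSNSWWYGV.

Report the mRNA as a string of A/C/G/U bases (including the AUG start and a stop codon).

residue 1: M -> AUG (start codon)
residue 2: W -> UGG (only codon)
residue 3: S codons sorted = AGC,AGU,UCA,UCC,UCG,UCU -> pick last = UCU
residue 4: N codons sorted = AAC,AAU -> pick last = AAU
residue 5: S codons sorted = AGC,AGU,UCA,UCC,UCG,UCU -> pick last = UCU
residue 6: W -> UGG (only codon)
residue 7: W -> UGG (only codon)
residue 8: Y codons sorted = UAC,UAU -> pick last = UAU
residue 9: G codons sorted = GGA,GGC,GGG,GGU -> pick last = GGU
residue 10: V codons sorted = GUA,GUC,GUG,GUU -> pick last = GUU
terminator: stop codons sorted = UAA,UAG,UGA -> pick last = UGA

Answer: mRNA: AUGUGGUCUAAUUCUUGGUGGUAUGGUGUUUGA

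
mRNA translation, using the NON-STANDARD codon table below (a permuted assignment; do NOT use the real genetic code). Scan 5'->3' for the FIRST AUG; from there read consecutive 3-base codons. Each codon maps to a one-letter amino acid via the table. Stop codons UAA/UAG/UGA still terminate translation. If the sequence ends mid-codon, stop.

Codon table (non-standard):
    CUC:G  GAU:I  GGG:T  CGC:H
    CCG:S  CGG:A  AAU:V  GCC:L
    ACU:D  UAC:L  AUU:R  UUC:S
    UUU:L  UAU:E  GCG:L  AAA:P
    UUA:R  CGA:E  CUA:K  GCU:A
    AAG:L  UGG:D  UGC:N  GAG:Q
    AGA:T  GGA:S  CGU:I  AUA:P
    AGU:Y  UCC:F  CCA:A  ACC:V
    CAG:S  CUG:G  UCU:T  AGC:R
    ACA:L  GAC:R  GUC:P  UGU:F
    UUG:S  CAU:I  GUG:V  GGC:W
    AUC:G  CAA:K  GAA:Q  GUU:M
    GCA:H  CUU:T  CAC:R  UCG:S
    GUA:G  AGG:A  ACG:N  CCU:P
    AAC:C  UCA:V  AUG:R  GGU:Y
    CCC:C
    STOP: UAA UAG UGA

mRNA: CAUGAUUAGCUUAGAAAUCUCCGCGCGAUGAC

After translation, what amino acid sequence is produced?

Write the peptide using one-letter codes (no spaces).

Answer: RRRRQGFLE

Derivation:
start AUG at pos 1
pos 1: AUG -> R; peptide=R
pos 4: AUU -> R; peptide=RR
pos 7: AGC -> R; peptide=RRR
pos 10: UUA -> R; peptide=RRRR
pos 13: GAA -> Q; peptide=RRRRQ
pos 16: AUC -> G; peptide=RRRRQG
pos 19: UCC -> F; peptide=RRRRQGF
pos 22: GCG -> L; peptide=RRRRQGFL
pos 25: CGA -> E; peptide=RRRRQGFLE
pos 28: UGA -> STOP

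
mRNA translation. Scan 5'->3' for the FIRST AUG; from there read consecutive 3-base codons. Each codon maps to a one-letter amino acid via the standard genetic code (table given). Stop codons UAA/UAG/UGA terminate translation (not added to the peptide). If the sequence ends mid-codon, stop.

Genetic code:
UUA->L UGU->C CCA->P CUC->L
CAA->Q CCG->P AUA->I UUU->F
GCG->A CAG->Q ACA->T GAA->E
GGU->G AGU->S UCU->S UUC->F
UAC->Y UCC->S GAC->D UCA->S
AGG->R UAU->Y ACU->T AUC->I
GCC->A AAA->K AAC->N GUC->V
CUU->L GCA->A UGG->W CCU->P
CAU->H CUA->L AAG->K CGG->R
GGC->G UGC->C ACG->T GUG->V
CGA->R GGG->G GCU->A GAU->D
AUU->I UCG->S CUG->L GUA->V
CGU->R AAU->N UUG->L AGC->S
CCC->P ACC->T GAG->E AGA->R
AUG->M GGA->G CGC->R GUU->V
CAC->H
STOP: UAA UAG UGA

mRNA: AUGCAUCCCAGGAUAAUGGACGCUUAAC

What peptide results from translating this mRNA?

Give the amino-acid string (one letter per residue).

Answer: MHPRIMDA

Derivation:
start AUG at pos 0
pos 0: AUG -> M; peptide=M
pos 3: CAU -> H; peptide=MH
pos 6: CCC -> P; peptide=MHP
pos 9: AGG -> R; peptide=MHPR
pos 12: AUA -> I; peptide=MHPRI
pos 15: AUG -> M; peptide=MHPRIM
pos 18: GAC -> D; peptide=MHPRIMD
pos 21: GCU -> A; peptide=MHPRIMDA
pos 24: UAA -> STOP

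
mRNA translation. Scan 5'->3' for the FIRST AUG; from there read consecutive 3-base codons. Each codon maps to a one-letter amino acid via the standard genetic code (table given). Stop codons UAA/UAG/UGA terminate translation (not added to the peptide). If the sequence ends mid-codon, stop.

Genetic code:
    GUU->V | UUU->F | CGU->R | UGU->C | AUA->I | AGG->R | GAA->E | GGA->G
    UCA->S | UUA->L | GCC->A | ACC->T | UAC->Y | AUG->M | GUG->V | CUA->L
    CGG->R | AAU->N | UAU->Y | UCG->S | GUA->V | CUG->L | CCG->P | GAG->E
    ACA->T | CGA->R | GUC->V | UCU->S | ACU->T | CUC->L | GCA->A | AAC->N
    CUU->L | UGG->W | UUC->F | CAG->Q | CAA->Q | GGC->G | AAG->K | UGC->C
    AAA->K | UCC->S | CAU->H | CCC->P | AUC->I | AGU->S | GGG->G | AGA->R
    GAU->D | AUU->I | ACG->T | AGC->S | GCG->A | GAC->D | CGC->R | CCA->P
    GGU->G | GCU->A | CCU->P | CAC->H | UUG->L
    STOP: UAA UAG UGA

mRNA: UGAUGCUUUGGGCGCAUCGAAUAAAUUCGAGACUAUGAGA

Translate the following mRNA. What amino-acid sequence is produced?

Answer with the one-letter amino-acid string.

Answer: MLWAHRINSRL

Derivation:
start AUG at pos 2
pos 2: AUG -> M; peptide=M
pos 5: CUU -> L; peptide=ML
pos 8: UGG -> W; peptide=MLW
pos 11: GCG -> A; peptide=MLWA
pos 14: CAU -> H; peptide=MLWAH
pos 17: CGA -> R; peptide=MLWAHR
pos 20: AUA -> I; peptide=MLWAHRI
pos 23: AAU -> N; peptide=MLWAHRIN
pos 26: UCG -> S; peptide=MLWAHRINS
pos 29: AGA -> R; peptide=MLWAHRINSR
pos 32: CUA -> L; peptide=MLWAHRINSRL
pos 35: UGA -> STOP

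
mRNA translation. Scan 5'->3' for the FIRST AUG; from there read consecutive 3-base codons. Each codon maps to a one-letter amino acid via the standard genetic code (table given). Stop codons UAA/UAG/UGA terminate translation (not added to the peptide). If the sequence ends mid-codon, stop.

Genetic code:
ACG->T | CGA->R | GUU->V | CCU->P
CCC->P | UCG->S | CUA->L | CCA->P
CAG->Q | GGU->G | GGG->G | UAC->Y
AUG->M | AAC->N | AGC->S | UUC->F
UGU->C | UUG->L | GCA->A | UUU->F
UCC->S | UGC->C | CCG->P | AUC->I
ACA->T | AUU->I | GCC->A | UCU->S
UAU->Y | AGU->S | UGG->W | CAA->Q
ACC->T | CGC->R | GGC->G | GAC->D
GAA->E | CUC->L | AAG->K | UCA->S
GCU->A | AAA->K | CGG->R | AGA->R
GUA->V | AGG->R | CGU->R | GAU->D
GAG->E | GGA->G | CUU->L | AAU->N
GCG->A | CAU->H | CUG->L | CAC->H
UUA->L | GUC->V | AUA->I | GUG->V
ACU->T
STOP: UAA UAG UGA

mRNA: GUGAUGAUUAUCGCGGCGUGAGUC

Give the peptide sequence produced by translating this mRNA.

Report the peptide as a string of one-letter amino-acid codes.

start AUG at pos 3
pos 3: AUG -> M; peptide=M
pos 6: AUU -> I; peptide=MI
pos 9: AUC -> I; peptide=MII
pos 12: GCG -> A; peptide=MIIA
pos 15: GCG -> A; peptide=MIIAA
pos 18: UGA -> STOP

Answer: MIIAA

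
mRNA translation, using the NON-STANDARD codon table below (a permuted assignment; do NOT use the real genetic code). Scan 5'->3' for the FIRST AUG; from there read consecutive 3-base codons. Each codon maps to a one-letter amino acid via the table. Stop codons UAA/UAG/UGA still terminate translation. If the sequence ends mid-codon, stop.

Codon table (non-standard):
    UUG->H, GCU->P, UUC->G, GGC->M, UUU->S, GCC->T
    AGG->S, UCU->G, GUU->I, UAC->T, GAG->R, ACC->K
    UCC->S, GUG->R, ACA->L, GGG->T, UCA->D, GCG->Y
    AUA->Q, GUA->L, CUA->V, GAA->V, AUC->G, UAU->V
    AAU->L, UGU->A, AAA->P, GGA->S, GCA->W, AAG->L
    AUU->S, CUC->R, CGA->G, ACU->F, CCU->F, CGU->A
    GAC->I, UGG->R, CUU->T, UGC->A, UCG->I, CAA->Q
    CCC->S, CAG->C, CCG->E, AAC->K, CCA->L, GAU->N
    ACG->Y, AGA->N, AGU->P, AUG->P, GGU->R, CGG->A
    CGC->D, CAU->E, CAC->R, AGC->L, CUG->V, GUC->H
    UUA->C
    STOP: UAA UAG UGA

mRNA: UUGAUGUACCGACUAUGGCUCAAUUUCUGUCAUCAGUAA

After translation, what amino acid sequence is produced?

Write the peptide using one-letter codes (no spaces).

start AUG at pos 3
pos 3: AUG -> P; peptide=P
pos 6: UAC -> T; peptide=PT
pos 9: CGA -> G; peptide=PTG
pos 12: CUA -> V; peptide=PTGV
pos 15: UGG -> R; peptide=PTGVR
pos 18: CUC -> R; peptide=PTGVRR
pos 21: AAU -> L; peptide=PTGVRRL
pos 24: UUC -> G; peptide=PTGVRRLG
pos 27: UGU -> A; peptide=PTGVRRLGA
pos 30: CAU -> E; peptide=PTGVRRLGAE
pos 33: CAG -> C; peptide=PTGVRRLGAEC
pos 36: UAA -> STOP

Answer: PTGVRRLGAEC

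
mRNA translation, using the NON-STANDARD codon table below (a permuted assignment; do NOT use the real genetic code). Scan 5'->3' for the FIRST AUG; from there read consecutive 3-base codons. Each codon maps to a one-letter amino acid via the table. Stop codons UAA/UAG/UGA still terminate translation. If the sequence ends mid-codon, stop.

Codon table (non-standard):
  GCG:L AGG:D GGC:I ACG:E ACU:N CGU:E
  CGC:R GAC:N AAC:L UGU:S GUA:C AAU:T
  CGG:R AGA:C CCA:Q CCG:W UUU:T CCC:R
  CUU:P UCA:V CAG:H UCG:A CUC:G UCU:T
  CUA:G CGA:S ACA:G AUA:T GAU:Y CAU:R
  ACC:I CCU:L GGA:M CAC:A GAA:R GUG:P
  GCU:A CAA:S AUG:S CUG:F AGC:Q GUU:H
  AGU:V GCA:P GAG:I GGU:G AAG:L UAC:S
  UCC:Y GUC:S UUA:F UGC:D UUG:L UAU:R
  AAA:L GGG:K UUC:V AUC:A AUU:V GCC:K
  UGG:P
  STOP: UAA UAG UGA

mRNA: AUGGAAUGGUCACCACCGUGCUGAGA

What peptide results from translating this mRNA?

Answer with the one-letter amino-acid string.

start AUG at pos 0
pos 0: AUG -> S; peptide=S
pos 3: GAA -> R; peptide=SR
pos 6: UGG -> P; peptide=SRP
pos 9: UCA -> V; peptide=SRPV
pos 12: CCA -> Q; peptide=SRPVQ
pos 15: CCG -> W; peptide=SRPVQW
pos 18: UGC -> D; peptide=SRPVQWD
pos 21: UGA -> STOP

Answer: SRPVQWD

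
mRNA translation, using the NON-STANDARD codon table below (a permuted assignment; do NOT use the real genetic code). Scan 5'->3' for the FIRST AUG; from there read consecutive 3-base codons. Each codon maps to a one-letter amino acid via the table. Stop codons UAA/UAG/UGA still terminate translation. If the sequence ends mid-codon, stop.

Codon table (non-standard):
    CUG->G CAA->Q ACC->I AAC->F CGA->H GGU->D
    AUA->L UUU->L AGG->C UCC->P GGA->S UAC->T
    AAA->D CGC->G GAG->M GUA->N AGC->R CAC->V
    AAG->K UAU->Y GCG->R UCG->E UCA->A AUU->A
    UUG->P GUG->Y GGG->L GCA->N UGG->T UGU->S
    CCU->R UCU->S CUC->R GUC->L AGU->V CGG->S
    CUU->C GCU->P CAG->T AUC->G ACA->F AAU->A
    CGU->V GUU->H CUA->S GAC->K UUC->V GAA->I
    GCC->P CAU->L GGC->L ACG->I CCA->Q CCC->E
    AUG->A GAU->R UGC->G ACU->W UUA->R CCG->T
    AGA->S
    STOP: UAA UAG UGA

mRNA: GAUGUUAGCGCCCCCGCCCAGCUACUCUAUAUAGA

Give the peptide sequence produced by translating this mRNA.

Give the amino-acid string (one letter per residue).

start AUG at pos 1
pos 1: AUG -> A; peptide=A
pos 4: UUA -> R; peptide=AR
pos 7: GCG -> R; peptide=ARR
pos 10: CCC -> E; peptide=ARRE
pos 13: CCG -> T; peptide=ARRET
pos 16: CCC -> E; peptide=ARRETE
pos 19: AGC -> R; peptide=ARRETER
pos 22: UAC -> T; peptide=ARRETERT
pos 25: UCU -> S; peptide=ARRETERTS
pos 28: AUA -> L; peptide=ARRETERTSL
pos 31: UAG -> STOP

Answer: ARRETERTSL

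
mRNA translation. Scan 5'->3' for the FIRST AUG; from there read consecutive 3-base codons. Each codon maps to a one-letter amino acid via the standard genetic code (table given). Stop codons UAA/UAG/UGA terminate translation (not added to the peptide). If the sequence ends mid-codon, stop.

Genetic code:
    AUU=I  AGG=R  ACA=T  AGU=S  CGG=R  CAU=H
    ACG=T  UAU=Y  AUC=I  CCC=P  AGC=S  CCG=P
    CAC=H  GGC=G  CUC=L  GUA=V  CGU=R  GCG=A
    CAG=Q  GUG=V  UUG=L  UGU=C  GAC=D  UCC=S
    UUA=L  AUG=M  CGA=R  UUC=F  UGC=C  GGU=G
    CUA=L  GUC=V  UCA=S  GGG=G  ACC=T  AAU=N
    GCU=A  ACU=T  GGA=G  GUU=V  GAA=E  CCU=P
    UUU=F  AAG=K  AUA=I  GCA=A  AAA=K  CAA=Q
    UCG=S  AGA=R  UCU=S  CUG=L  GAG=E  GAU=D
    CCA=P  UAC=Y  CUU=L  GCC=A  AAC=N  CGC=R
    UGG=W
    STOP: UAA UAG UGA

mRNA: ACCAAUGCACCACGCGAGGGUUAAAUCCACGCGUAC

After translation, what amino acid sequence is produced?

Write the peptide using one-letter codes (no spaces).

Answer: MHHARVKSTR

Derivation:
start AUG at pos 4
pos 4: AUG -> M; peptide=M
pos 7: CAC -> H; peptide=MH
pos 10: CAC -> H; peptide=MHH
pos 13: GCG -> A; peptide=MHHA
pos 16: AGG -> R; peptide=MHHAR
pos 19: GUU -> V; peptide=MHHARV
pos 22: AAA -> K; peptide=MHHARVK
pos 25: UCC -> S; peptide=MHHARVKS
pos 28: ACG -> T; peptide=MHHARVKST
pos 31: CGU -> R; peptide=MHHARVKSTR
pos 34: only 2 nt remain (<3), stop (end of mRNA)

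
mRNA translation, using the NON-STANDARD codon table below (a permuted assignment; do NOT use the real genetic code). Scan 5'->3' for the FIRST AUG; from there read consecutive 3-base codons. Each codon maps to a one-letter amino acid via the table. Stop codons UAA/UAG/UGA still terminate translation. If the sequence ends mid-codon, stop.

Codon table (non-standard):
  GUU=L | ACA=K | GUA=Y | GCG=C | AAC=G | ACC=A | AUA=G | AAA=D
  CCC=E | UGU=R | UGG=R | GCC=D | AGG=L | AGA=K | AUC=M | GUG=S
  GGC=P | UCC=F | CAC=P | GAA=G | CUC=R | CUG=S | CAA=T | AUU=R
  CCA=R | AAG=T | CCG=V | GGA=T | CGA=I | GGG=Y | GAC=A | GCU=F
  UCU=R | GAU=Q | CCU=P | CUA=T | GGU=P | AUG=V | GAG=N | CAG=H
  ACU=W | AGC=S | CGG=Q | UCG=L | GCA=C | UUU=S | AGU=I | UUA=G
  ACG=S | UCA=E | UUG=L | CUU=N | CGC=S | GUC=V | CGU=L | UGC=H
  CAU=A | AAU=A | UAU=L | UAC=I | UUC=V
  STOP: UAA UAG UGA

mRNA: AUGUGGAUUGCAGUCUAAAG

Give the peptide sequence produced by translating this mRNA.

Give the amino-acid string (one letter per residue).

start AUG at pos 0
pos 0: AUG -> V; peptide=V
pos 3: UGG -> R; peptide=VR
pos 6: AUU -> R; peptide=VRR
pos 9: GCA -> C; peptide=VRRC
pos 12: GUC -> V; peptide=VRRCV
pos 15: UAA -> STOP

Answer: VRRCV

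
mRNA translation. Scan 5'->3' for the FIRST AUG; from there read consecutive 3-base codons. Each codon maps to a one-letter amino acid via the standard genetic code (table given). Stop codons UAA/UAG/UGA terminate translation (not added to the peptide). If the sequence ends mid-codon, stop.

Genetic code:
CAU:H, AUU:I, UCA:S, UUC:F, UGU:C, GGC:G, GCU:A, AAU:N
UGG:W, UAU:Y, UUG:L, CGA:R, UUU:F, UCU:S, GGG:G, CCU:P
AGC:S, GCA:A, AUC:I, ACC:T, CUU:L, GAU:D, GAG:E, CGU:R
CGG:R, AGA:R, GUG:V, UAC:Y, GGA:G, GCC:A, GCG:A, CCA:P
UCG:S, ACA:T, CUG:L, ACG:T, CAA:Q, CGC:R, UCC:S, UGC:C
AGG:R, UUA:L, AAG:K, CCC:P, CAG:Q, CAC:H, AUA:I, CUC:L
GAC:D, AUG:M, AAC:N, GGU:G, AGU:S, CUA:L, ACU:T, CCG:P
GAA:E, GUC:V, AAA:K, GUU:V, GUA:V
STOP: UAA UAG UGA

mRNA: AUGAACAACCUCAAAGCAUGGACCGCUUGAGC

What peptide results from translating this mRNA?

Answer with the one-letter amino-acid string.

Answer: MNNLKAWTA

Derivation:
start AUG at pos 0
pos 0: AUG -> M; peptide=M
pos 3: AAC -> N; peptide=MN
pos 6: AAC -> N; peptide=MNN
pos 9: CUC -> L; peptide=MNNL
pos 12: AAA -> K; peptide=MNNLK
pos 15: GCA -> A; peptide=MNNLKA
pos 18: UGG -> W; peptide=MNNLKAW
pos 21: ACC -> T; peptide=MNNLKAWT
pos 24: GCU -> A; peptide=MNNLKAWTA
pos 27: UGA -> STOP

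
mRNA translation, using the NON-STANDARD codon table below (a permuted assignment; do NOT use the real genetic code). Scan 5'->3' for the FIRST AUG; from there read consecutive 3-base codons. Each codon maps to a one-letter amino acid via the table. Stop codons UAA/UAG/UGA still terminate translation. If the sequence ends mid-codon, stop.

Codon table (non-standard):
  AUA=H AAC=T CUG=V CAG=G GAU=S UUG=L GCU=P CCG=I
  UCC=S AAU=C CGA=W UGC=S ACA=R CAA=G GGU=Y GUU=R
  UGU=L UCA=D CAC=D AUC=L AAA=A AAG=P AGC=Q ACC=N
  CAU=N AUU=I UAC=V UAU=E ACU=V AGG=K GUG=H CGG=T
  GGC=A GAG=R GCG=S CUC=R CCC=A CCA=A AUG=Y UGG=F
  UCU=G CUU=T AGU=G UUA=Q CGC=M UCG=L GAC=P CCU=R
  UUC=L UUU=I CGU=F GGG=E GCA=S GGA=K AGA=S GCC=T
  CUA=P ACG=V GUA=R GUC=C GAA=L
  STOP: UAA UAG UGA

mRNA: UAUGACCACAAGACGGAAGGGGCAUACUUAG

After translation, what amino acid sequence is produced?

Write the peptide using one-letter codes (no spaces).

Answer: YNRSTPENV

Derivation:
start AUG at pos 1
pos 1: AUG -> Y; peptide=Y
pos 4: ACC -> N; peptide=YN
pos 7: ACA -> R; peptide=YNR
pos 10: AGA -> S; peptide=YNRS
pos 13: CGG -> T; peptide=YNRST
pos 16: AAG -> P; peptide=YNRSTP
pos 19: GGG -> E; peptide=YNRSTPE
pos 22: CAU -> N; peptide=YNRSTPEN
pos 25: ACU -> V; peptide=YNRSTPENV
pos 28: UAG -> STOP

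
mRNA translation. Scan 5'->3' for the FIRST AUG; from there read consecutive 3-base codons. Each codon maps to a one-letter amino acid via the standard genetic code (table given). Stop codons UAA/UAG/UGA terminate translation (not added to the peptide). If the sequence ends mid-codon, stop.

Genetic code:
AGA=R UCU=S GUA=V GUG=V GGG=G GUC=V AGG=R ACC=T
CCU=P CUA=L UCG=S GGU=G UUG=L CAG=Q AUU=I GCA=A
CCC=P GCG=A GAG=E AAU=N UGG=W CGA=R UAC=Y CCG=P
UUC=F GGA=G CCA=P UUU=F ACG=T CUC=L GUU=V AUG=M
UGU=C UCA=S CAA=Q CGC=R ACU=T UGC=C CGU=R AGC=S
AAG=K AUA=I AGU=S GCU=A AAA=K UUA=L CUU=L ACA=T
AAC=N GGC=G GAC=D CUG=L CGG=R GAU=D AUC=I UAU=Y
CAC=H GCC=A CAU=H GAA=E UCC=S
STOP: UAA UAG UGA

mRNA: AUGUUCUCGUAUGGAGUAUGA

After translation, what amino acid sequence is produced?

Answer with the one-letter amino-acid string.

Answer: MFSYGV

Derivation:
start AUG at pos 0
pos 0: AUG -> M; peptide=M
pos 3: UUC -> F; peptide=MF
pos 6: UCG -> S; peptide=MFS
pos 9: UAU -> Y; peptide=MFSY
pos 12: GGA -> G; peptide=MFSYG
pos 15: GUA -> V; peptide=MFSYGV
pos 18: UGA -> STOP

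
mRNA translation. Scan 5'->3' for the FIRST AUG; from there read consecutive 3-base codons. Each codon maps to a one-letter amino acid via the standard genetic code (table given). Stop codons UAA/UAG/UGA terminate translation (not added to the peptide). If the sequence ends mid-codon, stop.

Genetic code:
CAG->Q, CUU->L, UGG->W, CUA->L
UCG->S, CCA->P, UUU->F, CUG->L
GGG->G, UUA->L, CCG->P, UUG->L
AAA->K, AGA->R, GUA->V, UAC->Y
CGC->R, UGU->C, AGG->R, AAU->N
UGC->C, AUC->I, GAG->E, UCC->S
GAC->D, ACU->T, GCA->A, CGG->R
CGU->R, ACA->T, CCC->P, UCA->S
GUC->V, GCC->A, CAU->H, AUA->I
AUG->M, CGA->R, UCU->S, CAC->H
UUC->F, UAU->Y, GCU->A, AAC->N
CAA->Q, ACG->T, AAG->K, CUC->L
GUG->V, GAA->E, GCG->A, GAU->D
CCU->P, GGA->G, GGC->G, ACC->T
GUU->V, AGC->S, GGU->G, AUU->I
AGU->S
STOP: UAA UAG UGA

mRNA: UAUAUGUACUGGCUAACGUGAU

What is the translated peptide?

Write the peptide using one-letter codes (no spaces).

Answer: MYWLT

Derivation:
start AUG at pos 3
pos 3: AUG -> M; peptide=M
pos 6: UAC -> Y; peptide=MY
pos 9: UGG -> W; peptide=MYW
pos 12: CUA -> L; peptide=MYWL
pos 15: ACG -> T; peptide=MYWLT
pos 18: UGA -> STOP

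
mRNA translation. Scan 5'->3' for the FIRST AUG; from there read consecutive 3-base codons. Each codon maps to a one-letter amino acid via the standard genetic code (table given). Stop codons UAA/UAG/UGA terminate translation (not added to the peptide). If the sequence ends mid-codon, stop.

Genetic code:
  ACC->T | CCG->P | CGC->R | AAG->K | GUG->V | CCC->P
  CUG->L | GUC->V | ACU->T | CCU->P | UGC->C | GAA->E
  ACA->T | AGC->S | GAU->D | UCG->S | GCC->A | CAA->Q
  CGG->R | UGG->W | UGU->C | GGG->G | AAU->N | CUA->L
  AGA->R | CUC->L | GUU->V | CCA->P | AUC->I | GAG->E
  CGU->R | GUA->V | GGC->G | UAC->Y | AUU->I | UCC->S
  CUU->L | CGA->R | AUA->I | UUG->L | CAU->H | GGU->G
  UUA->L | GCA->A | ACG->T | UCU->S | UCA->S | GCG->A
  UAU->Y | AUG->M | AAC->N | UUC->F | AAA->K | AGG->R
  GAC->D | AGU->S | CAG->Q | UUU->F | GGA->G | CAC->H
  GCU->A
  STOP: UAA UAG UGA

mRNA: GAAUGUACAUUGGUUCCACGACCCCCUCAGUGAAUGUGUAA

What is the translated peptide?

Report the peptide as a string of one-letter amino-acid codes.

start AUG at pos 2
pos 2: AUG -> M; peptide=M
pos 5: UAC -> Y; peptide=MY
pos 8: AUU -> I; peptide=MYI
pos 11: GGU -> G; peptide=MYIG
pos 14: UCC -> S; peptide=MYIGS
pos 17: ACG -> T; peptide=MYIGST
pos 20: ACC -> T; peptide=MYIGSTT
pos 23: CCC -> P; peptide=MYIGSTTP
pos 26: UCA -> S; peptide=MYIGSTTPS
pos 29: GUG -> V; peptide=MYIGSTTPSV
pos 32: AAU -> N; peptide=MYIGSTTPSVN
pos 35: GUG -> V; peptide=MYIGSTTPSVNV
pos 38: UAA -> STOP

Answer: MYIGSTTPSVNV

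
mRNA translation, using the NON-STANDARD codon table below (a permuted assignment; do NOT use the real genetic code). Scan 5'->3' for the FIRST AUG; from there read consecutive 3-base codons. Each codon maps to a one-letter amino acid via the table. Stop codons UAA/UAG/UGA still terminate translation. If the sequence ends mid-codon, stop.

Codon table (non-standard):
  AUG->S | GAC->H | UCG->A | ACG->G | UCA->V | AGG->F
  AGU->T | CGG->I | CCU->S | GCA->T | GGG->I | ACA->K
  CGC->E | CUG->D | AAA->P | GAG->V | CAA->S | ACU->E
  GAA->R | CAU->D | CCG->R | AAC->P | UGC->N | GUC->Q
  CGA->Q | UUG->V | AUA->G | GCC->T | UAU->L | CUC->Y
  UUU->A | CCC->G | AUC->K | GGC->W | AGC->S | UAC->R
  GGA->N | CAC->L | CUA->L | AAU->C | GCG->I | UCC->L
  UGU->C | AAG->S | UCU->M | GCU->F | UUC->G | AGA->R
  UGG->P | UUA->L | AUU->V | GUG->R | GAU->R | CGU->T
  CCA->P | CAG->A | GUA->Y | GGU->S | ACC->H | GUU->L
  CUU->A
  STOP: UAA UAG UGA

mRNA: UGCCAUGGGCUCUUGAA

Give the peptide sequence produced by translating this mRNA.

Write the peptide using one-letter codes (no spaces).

Answer: SWM

Derivation:
start AUG at pos 4
pos 4: AUG -> S; peptide=S
pos 7: GGC -> W; peptide=SW
pos 10: UCU -> M; peptide=SWM
pos 13: UGA -> STOP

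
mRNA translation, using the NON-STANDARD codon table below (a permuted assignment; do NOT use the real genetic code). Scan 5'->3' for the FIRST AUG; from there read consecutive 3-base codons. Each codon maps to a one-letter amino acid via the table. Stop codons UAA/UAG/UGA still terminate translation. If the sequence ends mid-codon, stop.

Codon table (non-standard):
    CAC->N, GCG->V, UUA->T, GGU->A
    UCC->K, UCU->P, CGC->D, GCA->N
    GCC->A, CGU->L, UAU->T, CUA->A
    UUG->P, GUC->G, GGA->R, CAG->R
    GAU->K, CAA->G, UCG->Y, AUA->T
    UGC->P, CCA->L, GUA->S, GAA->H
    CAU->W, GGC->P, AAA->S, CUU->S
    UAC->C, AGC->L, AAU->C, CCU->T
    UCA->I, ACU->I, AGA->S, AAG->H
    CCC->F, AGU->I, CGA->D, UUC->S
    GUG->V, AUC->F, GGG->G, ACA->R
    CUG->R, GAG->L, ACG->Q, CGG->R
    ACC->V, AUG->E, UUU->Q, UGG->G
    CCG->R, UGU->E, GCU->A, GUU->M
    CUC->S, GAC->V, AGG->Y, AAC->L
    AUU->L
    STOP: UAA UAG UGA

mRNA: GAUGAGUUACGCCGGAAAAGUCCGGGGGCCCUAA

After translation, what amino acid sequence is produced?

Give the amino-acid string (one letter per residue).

start AUG at pos 1
pos 1: AUG -> E; peptide=E
pos 4: AGU -> I; peptide=EI
pos 7: UAC -> C; peptide=EIC
pos 10: GCC -> A; peptide=EICA
pos 13: GGA -> R; peptide=EICAR
pos 16: AAA -> S; peptide=EICARS
pos 19: GUC -> G; peptide=EICARSG
pos 22: CGG -> R; peptide=EICARSGR
pos 25: GGG -> G; peptide=EICARSGRG
pos 28: CCC -> F; peptide=EICARSGRGF
pos 31: UAA -> STOP

Answer: EICARSGRGF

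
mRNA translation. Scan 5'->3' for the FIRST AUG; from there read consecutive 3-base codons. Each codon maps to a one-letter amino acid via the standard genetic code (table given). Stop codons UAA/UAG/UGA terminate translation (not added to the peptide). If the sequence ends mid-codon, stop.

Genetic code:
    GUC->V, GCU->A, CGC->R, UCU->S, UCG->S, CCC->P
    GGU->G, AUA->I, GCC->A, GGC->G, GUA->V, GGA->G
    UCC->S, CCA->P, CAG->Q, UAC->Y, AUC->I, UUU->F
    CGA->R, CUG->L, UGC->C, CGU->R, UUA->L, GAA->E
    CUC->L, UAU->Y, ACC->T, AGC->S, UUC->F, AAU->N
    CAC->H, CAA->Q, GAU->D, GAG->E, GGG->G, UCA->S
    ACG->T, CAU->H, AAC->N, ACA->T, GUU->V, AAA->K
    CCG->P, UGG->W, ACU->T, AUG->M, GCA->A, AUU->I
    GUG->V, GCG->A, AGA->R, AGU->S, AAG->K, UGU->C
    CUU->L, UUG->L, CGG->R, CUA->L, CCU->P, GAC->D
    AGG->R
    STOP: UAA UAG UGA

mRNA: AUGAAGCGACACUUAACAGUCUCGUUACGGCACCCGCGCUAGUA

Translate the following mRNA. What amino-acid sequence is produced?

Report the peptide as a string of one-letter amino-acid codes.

start AUG at pos 0
pos 0: AUG -> M; peptide=M
pos 3: AAG -> K; peptide=MK
pos 6: CGA -> R; peptide=MKR
pos 9: CAC -> H; peptide=MKRH
pos 12: UUA -> L; peptide=MKRHL
pos 15: ACA -> T; peptide=MKRHLT
pos 18: GUC -> V; peptide=MKRHLTV
pos 21: UCG -> S; peptide=MKRHLTVS
pos 24: UUA -> L; peptide=MKRHLTVSL
pos 27: CGG -> R; peptide=MKRHLTVSLR
pos 30: CAC -> H; peptide=MKRHLTVSLRH
pos 33: CCG -> P; peptide=MKRHLTVSLRHP
pos 36: CGC -> R; peptide=MKRHLTVSLRHPR
pos 39: UAG -> STOP

Answer: MKRHLTVSLRHPR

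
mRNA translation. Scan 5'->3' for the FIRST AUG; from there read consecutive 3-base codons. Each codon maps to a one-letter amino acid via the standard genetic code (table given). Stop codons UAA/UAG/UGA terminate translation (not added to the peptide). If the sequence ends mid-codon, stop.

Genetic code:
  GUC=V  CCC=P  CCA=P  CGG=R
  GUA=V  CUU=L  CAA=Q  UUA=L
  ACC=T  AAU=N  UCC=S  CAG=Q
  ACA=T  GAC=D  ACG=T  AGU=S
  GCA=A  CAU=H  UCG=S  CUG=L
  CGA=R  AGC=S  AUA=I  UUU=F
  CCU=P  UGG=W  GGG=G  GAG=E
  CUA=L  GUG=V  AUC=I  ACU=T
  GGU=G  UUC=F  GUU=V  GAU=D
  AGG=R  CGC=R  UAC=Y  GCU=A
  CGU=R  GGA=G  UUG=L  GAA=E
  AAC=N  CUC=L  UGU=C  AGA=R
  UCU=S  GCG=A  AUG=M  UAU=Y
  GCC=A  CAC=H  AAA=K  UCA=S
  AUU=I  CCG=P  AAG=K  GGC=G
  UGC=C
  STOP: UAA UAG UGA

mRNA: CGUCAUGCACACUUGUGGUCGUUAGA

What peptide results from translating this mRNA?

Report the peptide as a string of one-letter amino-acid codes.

start AUG at pos 4
pos 4: AUG -> M; peptide=M
pos 7: CAC -> H; peptide=MH
pos 10: ACU -> T; peptide=MHT
pos 13: UGU -> C; peptide=MHTC
pos 16: GGU -> G; peptide=MHTCG
pos 19: CGU -> R; peptide=MHTCGR
pos 22: UAG -> STOP

Answer: MHTCGR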